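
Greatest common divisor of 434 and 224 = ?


434 = 1 * 224 + 210
224 = 1 * 210 + 14
210 = 15 * 14 + 0
GCD = 14


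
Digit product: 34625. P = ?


3 × 4 × 6 × 2 × 5 = 720


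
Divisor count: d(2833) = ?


2833 = 2833^1
d(2833) = (1+1) = 2

2 divisors


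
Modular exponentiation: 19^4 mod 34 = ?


19^1 mod 34 = 19
19^2 mod 34 = 21
19^3 mod 34 = 25
19^4 mod 34 = 33


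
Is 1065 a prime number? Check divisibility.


1065 / 3 = 355 (exact division)
1065 is NOT prime.

No, 1065 is not prime


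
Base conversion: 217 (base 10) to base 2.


217 (base 10) = 217 (decimal)
217 (decimal) = 11011001 (base 2)


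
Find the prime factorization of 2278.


2278 / 2 = 1139
1139 / 17 = 67
67 / 67 = 1
2278 = 2 × 17 × 67


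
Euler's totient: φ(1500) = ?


1500 = 2^2 × 3 × 5^3
Prime factors: 2, 3, 5
φ(1500) = 1500 × (1-1/2) × (1-1/3) × (1-1/5)
= 1500 × 1/2 × 2/3 × 4/5 = 400

φ(1500) = 400


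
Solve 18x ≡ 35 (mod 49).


GCD(18, 49) = 1, unique solution
a^(-1) mod 49 = 30
x = 30 * 35 mod 49 = 21

x ≡ 21 (mod 49)


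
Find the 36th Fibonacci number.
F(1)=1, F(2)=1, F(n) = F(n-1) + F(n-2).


Sequence: 1, 1, 2, 3, 5, 8, 13, 21, 34, 55, 89, 144, 233, 377, 610, 987, 1597, 2584, 4181, 6765, 10946, 17711, 28657, 46368, 75025, 121393, 196418, 317811, 514229, 832040, 1346269, 2178309, 3524578, 5702887, 9227465, 14930352
F(36) = 14930352


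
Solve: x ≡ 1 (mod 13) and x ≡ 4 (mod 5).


M = 13*5 = 65
M1 = M/13 = 5, M2 = M/5 = 13
M1^(-1) mod 13 = 8, M2^(-1) mod 5 = 2
x = 1*5*8 + 4*13*2 = 144
144 mod 65 = 14
Check: 14 mod 13 = 1 ✓, 14 mod 5 = 4 ✓

x ≡ 14 (mod 65)


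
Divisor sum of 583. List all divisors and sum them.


Divisors of 583: 1, 11, 53, 583
Sum = 1 + 11 + 53 + 583 = 648

σ(583) = 648


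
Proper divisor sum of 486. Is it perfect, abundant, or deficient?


Proper divisors: 1, 2, 3, 6, 9, 18, 27, 54, 81, 162, 243
Sum = 1 + 2 + 3 + 6 + 9 + 18 + 27 + 54 + 81 + 162 + 243 = 606
606 > 486 → abundant

s(486) = 606 (abundant)


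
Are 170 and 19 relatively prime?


Euclidean algorithm:
170 = 8 * 19 + 18
19 = 1 * 18 + 1
18 = 18 * 1 + 0
GCD(170, 19) = 1

Yes, coprime (GCD = 1)


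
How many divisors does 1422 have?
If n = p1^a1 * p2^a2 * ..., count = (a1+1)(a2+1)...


1422 = 2^1 × 3^2 × 79^1
d(1422) = (1+1) × (2+1) × (1+1) = 12

12 divisors


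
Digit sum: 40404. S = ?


4 + 0 + 4 + 0 + 4 = 12


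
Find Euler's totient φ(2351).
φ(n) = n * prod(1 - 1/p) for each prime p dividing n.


2351 = 2351
Prime factors: 2351
φ(2351) = 2351 × (1-1/2351)
= 2351 × 2350/2351 = 2350

φ(2351) = 2350


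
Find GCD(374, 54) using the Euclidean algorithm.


374 = 6 * 54 + 50
54 = 1 * 50 + 4
50 = 12 * 4 + 2
4 = 2 * 2 + 0
GCD = 2


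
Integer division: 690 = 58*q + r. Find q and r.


690 = 58 * 11 + 52
Check: 638 + 52 = 690

q = 11, r = 52


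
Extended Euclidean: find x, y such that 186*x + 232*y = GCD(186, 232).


Tabular extended Euclidean (each row: r = 186*s + 232*t):
r=186, s=1, t=0
r=232, s=0, t=1
q=0: r=186, s=1, t=0   [186*(1) + 232*(0) = 186]
q=1: r=46, s=-1, t=1   [186*(-1) + 232*(1) = 46]
q=4: r=2, s=5, t=-4   [186*(5) + 232*(-4) = 2]
q=23: r=0, s=-116, t=93   [186*(-116) + 232*(93) = 0]
GCD = 2; from the row with r=2: x=5, y=-4
Check: 186*(5) + 232*(-4) = 930 - 928 = 2

GCD = 2, x = 5, y = -4


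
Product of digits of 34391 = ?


3 × 4 × 3 × 9 × 1 = 324


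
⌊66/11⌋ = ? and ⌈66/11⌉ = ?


66/11 = 6.0000
floor = 6
ceil = 6

floor = 6, ceil = 6


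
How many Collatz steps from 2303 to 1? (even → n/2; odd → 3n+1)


2303 → 6910 → 3455 → 10366 → 5183 → 15550 → 7775 → 23326 → 11663 → 34990 → 17495 → 52486 → 26243 → 78730 → 39365 → 118096 → 59048 → 29524 → 14762 → 7381 → 22144 → 11072 → 5536 → 2768 → 1384 → 692 → 346 → 173 → 520 → 260 → 130 → 65 → 196 → 98 → 49 → 148 → 74 → 37 → 112 → 56 → 28 → 14 → 7 → 22 → 11 → 34 → 17 → 52 → 26 → 13 → 40 → 20 → 10 → 5 → 16 → 8 → 4 → 2 → 1
Total steps = 58

58 steps


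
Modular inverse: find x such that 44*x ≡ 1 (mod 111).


Use the extended Euclidean algorithm on (111, 44); each row r = 111*s + 44*t:
r=111, s=1, t=0
r=44, s=0, t=1
q=2: r=23, s=1, t=-2   [111*(1) + 44*(-2) = 23]
q=1: r=21, s=-1, t=3   [111*(-1) + 44*(3) = 21]
q=1: r=2, s=2, t=-5   [111*(2) + 44*(-5) = 2]
q=10: r=1, s=-21, t=53   [111*(-21) + 44*(53) = 1]
q=2: r=0, s=44, t=-111   [111*(44) + 44*(-111) = 0]
GCD = 1 with t = 53, so 44*(53) ≡ 1 (mod 111)
Inverse = 53 mod 111 = 53
Check: 44 * 53 = 2332 ≡ 1 (mod 111)

44^(-1) ≡ 53 (mod 111)


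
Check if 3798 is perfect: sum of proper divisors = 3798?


Proper divisors of 3798: 1, 2, 3, 6, 9, 18, 211, 422, 633, 1266, 1899
Sum = 1 + 2 + 3 + 6 + 9 + 18 + 211 + 422 + 633 + 1266 + 1899 = 4470

No, 3798 is not perfect (4470 ≠ 3798)


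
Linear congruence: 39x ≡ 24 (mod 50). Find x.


GCD(39, 50) = 1, unique solution
a^(-1) mod 50 = 9
x = 9 * 24 mod 50 = 16

x ≡ 16 (mod 50)


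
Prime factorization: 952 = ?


952 / 2 = 476
476 / 2 = 238
238 / 2 = 119
119 / 7 = 17
17 / 17 = 1
952 = 2^3 × 7 × 17


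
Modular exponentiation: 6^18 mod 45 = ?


6^1 mod 45 = 6
6^2 mod 45 = 36
6^3 mod 45 = 36
6^4 mod 45 = 36
6^5 mod 45 = 36
6^6 mod 45 = 36
6^7 mod 45 = 36
6^8 mod 45 = 36
6^9 mod 45 = 36
6^10 mod 45 = 36
6^11 mod 45 = 36
6^12 mod 45 = 36
6^13 mod 45 = 36
6^14 mod 45 = 36
6^15 mod 45 = 36
6^16 mod 45 = 36
6^17 mod 45 = 36
6^18 mod 45 = 36


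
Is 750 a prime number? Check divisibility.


750 / 2 = 375 (exact division)
750 is NOT prime.

No, 750 is not prime


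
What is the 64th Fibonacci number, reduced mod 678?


F(k) mod 678 for k=1..64:
1, 1, 2, 3, 5, 8, 13, 21, 34, 55, 89, 144, 233, 377, 610, 309, 241, 550, 113, 663, 98, 83, 181, 264, 445, 31, 476, 507, 305, 134, 439, 573, 334, 229, 563, 114, 677, 113, 112, 225, 337, 562, 221, 105, 326, 431, 79, 510, 589, 421, 332, 75, 407, 482, 211, 15, 226, 241, 467, 30, 497, 527, 346, 195
F(64) mod 678 = 195


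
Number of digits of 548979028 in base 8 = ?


548979028 in base 8 = 4056140524
Number of digits = 10

10 digits (base 8)


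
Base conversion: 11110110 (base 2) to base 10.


11110110 (base 2) = 246 (decimal)
246 (decimal) = 246 (base 10)


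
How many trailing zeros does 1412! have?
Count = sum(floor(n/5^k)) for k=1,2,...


floor(1412/5) = 282
floor(1412/25) = 56
floor(1412/125) = 11
floor(1412/625) = 2
Total = 351

351 trailing zeros


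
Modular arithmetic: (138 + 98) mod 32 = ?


138 + 98 = 236
236 mod 32 = 12


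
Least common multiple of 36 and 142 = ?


GCD(36, 142) = 2
LCM = 36*142/2 = 5112/2 = 2556

LCM = 2556


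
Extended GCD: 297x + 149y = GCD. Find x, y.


Tabular extended Euclidean (each row: r = 297*s + 149*t):
r=297, s=1, t=0
r=149, s=0, t=1
q=1: r=148, s=1, t=-1   [297*(1) + 149*(-1) = 148]
q=1: r=1, s=-1, t=2   [297*(-1) + 149*(2) = 1]
q=148: r=0, s=149, t=-297   [297*(149) + 149*(-297) = 0]
GCD = 1; from the row with r=1: x=-1, y=2
Check: 297*(-1) + 149*(2) = -297 + 298 = 1

GCD = 1, x = -1, y = 2


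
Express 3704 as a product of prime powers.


3704 / 2 = 1852
1852 / 2 = 926
926 / 2 = 463
463 / 463 = 1
3704 = 2^3 × 463


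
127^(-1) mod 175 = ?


Use the extended Euclidean algorithm on (175, 127); each row r = 175*s + 127*t:
r=175, s=1, t=0
r=127, s=0, t=1
q=1: r=48, s=1, t=-1   [175*(1) + 127*(-1) = 48]
q=2: r=31, s=-2, t=3   [175*(-2) + 127*(3) = 31]
q=1: r=17, s=3, t=-4   [175*(3) + 127*(-4) = 17]
q=1: r=14, s=-5, t=7   [175*(-5) + 127*(7) = 14]
q=1: r=3, s=8, t=-11   [175*(8) + 127*(-11) = 3]
q=4: r=2, s=-37, t=51   [175*(-37) + 127*(51) = 2]
q=1: r=1, s=45, t=-62   [175*(45) + 127*(-62) = 1]
q=2: r=0, s=-127, t=175   [175*(-127) + 127*(175) = 0]
GCD = 1 with t = -62, so 127*(-62) ≡ 1 (mod 175)
Inverse = -62 mod 175 = 113
Check: 127 * 113 = 14351 ≡ 1 (mod 175)

127^(-1) ≡ 113 (mod 175)


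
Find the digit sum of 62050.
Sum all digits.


6 + 2 + 0 + 5 + 0 = 13


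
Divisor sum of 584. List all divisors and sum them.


Divisors of 584: 1, 2, 4, 8, 73, 146, 292, 584
Sum = 1 + 2 + 4 + 8 + 73 + 146 + 292 + 584 = 1110

σ(584) = 1110


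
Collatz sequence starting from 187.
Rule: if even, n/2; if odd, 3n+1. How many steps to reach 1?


187 → 562 → 281 → 844 → 422 → 211 → 634 → 317 → 952 → 476 → 238 → 119 → 358 → 179 → 538 → 269 → 808 → 404 → 202 → 101 → 304 → 152 → 76 → 38 → 19 → 58 → 29 → 88 → 44 → 22 → 11 → 34 → 17 → 52 → 26 → 13 → 40 → 20 → 10 → 5 → 16 → 8 → 4 → 2 → 1
Total steps = 44

44 steps


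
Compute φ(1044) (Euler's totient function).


1044 = 2^2 × 3^2 × 29
Prime factors: 2, 3, 29
φ(1044) = 1044 × (1-1/2) × (1-1/3) × (1-1/29)
= 1044 × 1/2 × 2/3 × 28/29 = 336

φ(1044) = 336


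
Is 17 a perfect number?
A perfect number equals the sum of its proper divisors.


Proper divisors of 17: 1
Sum = 1 = 1

No, 17 is not perfect (1 ≠ 17)


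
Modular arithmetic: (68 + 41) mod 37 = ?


68 + 41 = 109
109 mod 37 = 35


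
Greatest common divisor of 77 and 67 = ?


77 = 1 * 67 + 10
67 = 6 * 10 + 7
10 = 1 * 7 + 3
7 = 2 * 3 + 1
3 = 3 * 1 + 0
GCD = 1


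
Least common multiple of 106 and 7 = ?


GCD(106, 7) = 1
LCM = 106*7/1 = 742/1 = 742

LCM = 742


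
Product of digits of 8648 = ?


8 × 6 × 4 × 8 = 1536


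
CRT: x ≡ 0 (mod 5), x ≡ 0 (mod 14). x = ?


M = 5*14 = 70
M1 = M/5 = 14, M2 = M/14 = 5
M1^(-1) mod 5 = 4, M2^(-1) mod 14 = 3
x = 0*14*4 + 0*5*3 = 0
0 mod 70 = 0
Check: 0 mod 5 = 0 ✓, 0 mod 14 = 0 ✓

x ≡ 0 (mod 70)


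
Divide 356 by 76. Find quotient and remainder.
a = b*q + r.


356 = 76 * 4 + 52
Check: 304 + 52 = 356

q = 4, r = 52


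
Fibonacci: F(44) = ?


Sequence: 1, 1, 2, 3, 5, 8, 13, 21, 34, 55, 89, 144, 233, 377, 610, 987, 1597, 2584, 4181, 6765, 10946, 17711, 28657, 46368, 75025, 121393, 196418, 317811, 514229, 832040, 1346269, 2178309, 3524578, 5702887, 9227465, 14930352, 24157817, 39088169, 63245986, 102334155, 165580141, 267914296, 433494437, 701408733
F(44) = 701408733


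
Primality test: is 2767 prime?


Check divisors up to sqrt(2767) = 52.6023
No divisors found.
2767 is prime.

Yes, 2767 is prime


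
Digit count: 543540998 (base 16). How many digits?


543540998 in base 16 = 2065C706
Number of digits = 8

8 digits (base 16)


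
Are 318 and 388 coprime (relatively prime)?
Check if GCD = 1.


Euclidean algorithm:
388 = 1 * 318 + 70
318 = 4 * 70 + 38
70 = 1 * 38 + 32
38 = 1 * 32 + 6
32 = 5 * 6 + 2
6 = 3 * 2 + 0
GCD(318, 388) = 2

No, not coprime (GCD = 2)


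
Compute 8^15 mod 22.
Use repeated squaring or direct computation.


8^1 mod 22 = 8
8^2 mod 22 = 20
8^3 mod 22 = 6
8^4 mod 22 = 4
8^5 mod 22 = 10
8^6 mod 22 = 14
8^7 mod 22 = 2
8^8 mod 22 = 16
8^9 mod 22 = 18
8^10 mod 22 = 12
8^11 mod 22 = 8
8^12 mod 22 = 20
8^13 mod 22 = 6
8^14 mod 22 = 4
8^15 mod 22 = 10


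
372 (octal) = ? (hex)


372 (base 8) = 250 (decimal)
250 (decimal) = FA (base 16)


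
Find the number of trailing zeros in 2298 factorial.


floor(2298/5) = 459
floor(2298/25) = 91
floor(2298/125) = 18
floor(2298/625) = 3
Total = 571

571 trailing zeros


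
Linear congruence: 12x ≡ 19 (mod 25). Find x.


GCD(12, 25) = 1, unique solution
a^(-1) mod 25 = 23
x = 23 * 19 mod 25 = 12

x ≡ 12 (mod 25)


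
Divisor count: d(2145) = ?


2145 = 3^1 × 5^1 × 11^1 × 13^1
d(2145) = (1+1) × (1+1) × (1+1) × (1+1) = 16

16 divisors


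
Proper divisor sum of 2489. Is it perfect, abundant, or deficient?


Proper divisors: 1, 19, 131
Sum = 1 + 19 + 131 = 151
151 < 2489 → deficient

s(2489) = 151 (deficient)


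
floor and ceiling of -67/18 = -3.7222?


-67/18 = -3.7222
floor = -4
ceil = -3

floor = -4, ceil = -3


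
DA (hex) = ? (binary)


DA (base 16) = 218 (decimal)
218 (decimal) = 11011010 (base 2)


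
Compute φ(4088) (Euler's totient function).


4088 = 2^3 × 7 × 73
Prime factors: 2, 7, 73
φ(4088) = 4088 × (1-1/2) × (1-1/7) × (1-1/73)
= 4088 × 1/2 × 6/7 × 72/73 = 1728

φ(4088) = 1728


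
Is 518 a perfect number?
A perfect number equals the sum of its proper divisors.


Proper divisors of 518: 1, 2, 7, 14, 37, 74, 259
Sum = 1 + 2 + 7 + 14 + 37 + 74 + 259 = 394

No, 518 is not perfect (394 ≠ 518)


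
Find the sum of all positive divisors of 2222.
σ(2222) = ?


Divisors of 2222: 1, 2, 11, 22, 101, 202, 1111, 2222
Sum = 1 + 2 + 11 + 22 + 101 + 202 + 1111 + 2222 = 3672

σ(2222) = 3672


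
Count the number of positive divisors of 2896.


2896 = 2^4 × 181^1
d(2896) = (4+1) × (1+1) = 10

10 divisors


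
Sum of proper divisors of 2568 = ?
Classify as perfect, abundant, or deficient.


Proper divisors: 1, 2, 3, 4, 6, 8, 12, 24, 107, 214, 321, 428, 642, 856, 1284
Sum = 1 + 2 + 3 + 4 + 6 + 8 + 12 + 24 + 107 + 214 + 321 + 428 + 642 + 856 + 1284 = 3912
3912 > 2568 → abundant

s(2568) = 3912 (abundant)


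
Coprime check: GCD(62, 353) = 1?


Euclidean algorithm:
353 = 5 * 62 + 43
62 = 1 * 43 + 19
43 = 2 * 19 + 5
19 = 3 * 5 + 4
5 = 1 * 4 + 1
4 = 4 * 1 + 0
GCD(62, 353) = 1

Yes, coprime (GCD = 1)


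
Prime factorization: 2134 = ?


2134 / 2 = 1067
1067 / 11 = 97
97 / 97 = 1
2134 = 2 × 11 × 97


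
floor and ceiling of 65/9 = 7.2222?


65/9 = 7.2222
floor = 7
ceil = 8

floor = 7, ceil = 8


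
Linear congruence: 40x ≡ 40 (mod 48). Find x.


GCD(40, 48) = 8 divides 40
Divide: 5x ≡ 5 (mod 6)
x ≡ 1 (mod 6)


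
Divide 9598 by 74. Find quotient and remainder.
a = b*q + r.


9598 = 74 * 129 + 52
Check: 9546 + 52 = 9598

q = 129, r = 52


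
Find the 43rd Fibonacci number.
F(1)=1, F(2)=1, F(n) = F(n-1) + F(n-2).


Sequence: 1, 1, 2, 3, 5, 8, 13, 21, 34, 55, 89, 144, 233, 377, 610, 987, 1597, 2584, 4181, 6765, 10946, 17711, 28657, 46368, 75025, 121393, 196418, 317811, 514229, 832040, 1346269, 2178309, 3524578, 5702887, 9227465, 14930352, 24157817, 39088169, 63245986, 102334155, 165580141, 267914296, 433494437
F(43) = 433494437


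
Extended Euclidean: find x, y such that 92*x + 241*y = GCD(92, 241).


Tabular extended Euclidean (each row: r = 92*s + 241*t):
r=92, s=1, t=0
r=241, s=0, t=1
q=0: r=92, s=1, t=0   [92*(1) + 241*(0) = 92]
q=2: r=57, s=-2, t=1   [92*(-2) + 241*(1) = 57]
q=1: r=35, s=3, t=-1   [92*(3) + 241*(-1) = 35]
q=1: r=22, s=-5, t=2   [92*(-5) + 241*(2) = 22]
q=1: r=13, s=8, t=-3   [92*(8) + 241*(-3) = 13]
q=1: r=9, s=-13, t=5   [92*(-13) + 241*(5) = 9]
q=1: r=4, s=21, t=-8   [92*(21) + 241*(-8) = 4]
q=2: r=1, s=-55, t=21   [92*(-55) + 241*(21) = 1]
q=4: r=0, s=241, t=-92   [92*(241) + 241*(-92) = 0]
GCD = 1; from the row with r=1: x=-55, y=21
Check: 92*(-55) + 241*(21) = -5060 + 5061 = 1

GCD = 1, x = -55, y = 21


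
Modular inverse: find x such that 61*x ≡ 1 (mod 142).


Use the extended Euclidean algorithm on (142, 61); each row r = 142*s + 61*t:
r=142, s=1, t=0
r=61, s=0, t=1
q=2: r=20, s=1, t=-2   [142*(1) + 61*(-2) = 20]
q=3: r=1, s=-3, t=7   [142*(-3) + 61*(7) = 1]
q=20: r=0, s=61, t=-142   [142*(61) + 61*(-142) = 0]
GCD = 1 with t = 7, so 61*(7) ≡ 1 (mod 142)
Inverse = 7 mod 142 = 7
Check: 61 * 7 = 427 ≡ 1 (mod 142)

61^(-1) ≡ 7 (mod 142)


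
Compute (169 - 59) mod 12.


169 - 59 = 110
110 mod 12 = 2


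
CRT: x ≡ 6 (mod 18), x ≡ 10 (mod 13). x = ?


M = 18*13 = 234
M1 = M/18 = 13, M2 = M/13 = 18
M1^(-1) mod 18 = 7, M2^(-1) mod 13 = 8
x = 6*13*7 + 10*18*8 = 1986
1986 mod 234 = 114
Check: 114 mod 18 = 6 ✓, 114 mod 13 = 10 ✓

x ≡ 114 (mod 234)


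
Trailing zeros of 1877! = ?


floor(1877/5) = 375
floor(1877/25) = 75
floor(1877/125) = 15
floor(1877/625) = 3
Total = 468

468 trailing zeros


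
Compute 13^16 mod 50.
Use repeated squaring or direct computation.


13^1 mod 50 = 13
13^2 mod 50 = 19
13^3 mod 50 = 47
13^4 mod 50 = 11
13^5 mod 50 = 43
13^6 mod 50 = 9
13^7 mod 50 = 17
13^8 mod 50 = 21
13^9 mod 50 = 23
13^10 mod 50 = 49
13^11 mod 50 = 37
13^12 mod 50 = 31
13^13 mod 50 = 3
13^14 mod 50 = 39
13^15 mod 50 = 7
13^16 mod 50 = 41


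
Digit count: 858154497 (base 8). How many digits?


858154497 in base 8 = 6311463001
Number of digits = 10

10 digits (base 8)


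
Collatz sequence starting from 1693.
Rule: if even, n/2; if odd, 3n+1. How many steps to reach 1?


1693 → 5080 → 2540 → 1270 → 635 → 1906 → 953 → 2860 → 1430 → 715 → 2146 → 1073 → 3220 → 1610 → 805 → 2416 → 1208 → 604 → 302 → 151 → 454 → 227 → 682 → 341 → 1024 → 512 → 256 → 128 → 64 → 32 → 16 → 8 → 4 → 2 → 1
Total steps = 34

34 steps


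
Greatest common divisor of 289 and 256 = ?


289 = 1 * 256 + 33
256 = 7 * 33 + 25
33 = 1 * 25 + 8
25 = 3 * 8 + 1
8 = 8 * 1 + 0
GCD = 1


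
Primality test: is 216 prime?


216 / 2 = 108 (exact division)
216 is NOT prime.

No, 216 is not prime


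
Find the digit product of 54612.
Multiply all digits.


5 × 4 × 6 × 1 × 2 = 240


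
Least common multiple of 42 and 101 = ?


GCD(42, 101) = 1
LCM = 42*101/1 = 4242/1 = 4242

LCM = 4242


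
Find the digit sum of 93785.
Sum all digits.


9 + 3 + 7 + 8 + 5 = 32


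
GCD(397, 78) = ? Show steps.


397 = 5 * 78 + 7
78 = 11 * 7 + 1
7 = 7 * 1 + 0
GCD = 1


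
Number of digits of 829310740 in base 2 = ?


829310740 in base 2 = 110001011011100100011100010100
Number of digits = 30

30 digits (base 2)


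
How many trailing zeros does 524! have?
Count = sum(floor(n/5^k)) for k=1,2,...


floor(524/5) = 104
floor(524/25) = 20
floor(524/125) = 4
Total = 128

128 trailing zeros


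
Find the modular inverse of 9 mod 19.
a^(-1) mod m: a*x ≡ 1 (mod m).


Use the extended Euclidean algorithm on (19, 9); each row r = 19*s + 9*t:
r=19, s=1, t=0
r=9, s=0, t=1
q=2: r=1, s=1, t=-2   [19*(1) + 9*(-2) = 1]
q=9: r=0, s=-9, t=19   [19*(-9) + 9*(19) = 0]
GCD = 1 with t = -2, so 9*(-2) ≡ 1 (mod 19)
Inverse = -2 mod 19 = 17
Check: 9 * 17 = 153 ≡ 1 (mod 19)

9^(-1) ≡ 17 (mod 19)


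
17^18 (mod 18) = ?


17^1 mod 18 = 17
17^2 mod 18 = 1
17^3 mod 18 = 17
17^4 mod 18 = 1
17^5 mod 18 = 17
17^6 mod 18 = 1
17^7 mod 18 = 17
17^8 mod 18 = 1
17^9 mod 18 = 17
17^10 mod 18 = 1
17^11 mod 18 = 17
17^12 mod 18 = 1
17^13 mod 18 = 17
17^14 mod 18 = 1
17^15 mod 18 = 17
17^16 mod 18 = 1
17^17 mod 18 = 17
17^18 mod 18 = 1


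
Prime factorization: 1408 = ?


1408 / 2 = 704
704 / 2 = 352
352 / 2 = 176
176 / 2 = 88
88 / 2 = 44
44 / 2 = 22
22 / 2 = 11
11 / 11 = 1
1408 = 2^7 × 11


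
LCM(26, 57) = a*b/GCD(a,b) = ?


GCD(26, 57) = 1
LCM = 26*57/1 = 1482/1 = 1482

LCM = 1482


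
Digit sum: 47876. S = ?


4 + 7 + 8 + 7 + 6 = 32


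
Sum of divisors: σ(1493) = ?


Divisors of 1493: 1, 1493
Sum = 1 + 1493 = 1494

σ(1493) = 1494


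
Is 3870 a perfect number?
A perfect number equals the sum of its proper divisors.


Proper divisors of 3870: 1, 2, 3, 5, 6, 9, 10, 15, 18, 30, 43, 45, 86, 90, 129, 215, 258, 387, 430, 645, 774, 1290, 1935
Sum = 1 + 2 + 3 + 5 + 6 + 9 + 10 + 15 + 18 + 30 + 43 + 45 + 86 + 90 + 129 + 215 + 258 + 387 + 430 + 645 + 774 + 1290 + 1935 = 6426

No, 3870 is not perfect (6426 ≠ 3870)


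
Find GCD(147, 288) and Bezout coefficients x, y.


Tabular extended Euclidean (each row: r = 147*s + 288*t):
r=147, s=1, t=0
r=288, s=0, t=1
q=0: r=147, s=1, t=0   [147*(1) + 288*(0) = 147]
q=1: r=141, s=-1, t=1   [147*(-1) + 288*(1) = 141]
q=1: r=6, s=2, t=-1   [147*(2) + 288*(-1) = 6]
q=23: r=3, s=-47, t=24   [147*(-47) + 288*(24) = 3]
q=2: r=0, s=96, t=-49   [147*(96) + 288*(-49) = 0]
GCD = 3; from the row with r=3: x=-47, y=24
Check: 147*(-47) + 288*(24) = -6909 + 6912 = 3

GCD = 3, x = -47, y = 24


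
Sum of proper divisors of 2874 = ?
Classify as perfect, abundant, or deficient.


Proper divisors: 1, 2, 3, 6, 479, 958, 1437
Sum = 1 + 2 + 3 + 6 + 479 + 958 + 1437 = 2886
2886 > 2874 → abundant

s(2874) = 2886 (abundant)


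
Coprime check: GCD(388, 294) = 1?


Euclidean algorithm:
388 = 1 * 294 + 94
294 = 3 * 94 + 12
94 = 7 * 12 + 10
12 = 1 * 10 + 2
10 = 5 * 2 + 0
GCD(388, 294) = 2

No, not coprime (GCD = 2)


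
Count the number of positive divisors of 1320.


1320 = 2^3 × 3^1 × 5^1 × 11^1
d(1320) = (3+1) × (1+1) × (1+1) × (1+1) = 32

32 divisors


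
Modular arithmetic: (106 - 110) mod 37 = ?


106 - 110 = -4
-4 mod 37 = 33


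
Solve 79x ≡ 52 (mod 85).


GCD(79, 85) = 1, unique solution
a^(-1) mod 85 = 14
x = 14 * 52 mod 85 = 48

x ≡ 48 (mod 85)


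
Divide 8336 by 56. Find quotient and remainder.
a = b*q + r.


8336 = 56 * 148 + 48
Check: 8288 + 48 = 8336

q = 148, r = 48


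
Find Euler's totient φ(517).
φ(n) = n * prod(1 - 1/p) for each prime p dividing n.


517 = 11 × 47
Prime factors: 11, 47
φ(517) = 517 × (1-1/11) × (1-1/47)
= 517 × 10/11 × 46/47 = 460

φ(517) = 460


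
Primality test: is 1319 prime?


Check divisors up to sqrt(1319) = 36.3180
No divisors found.
1319 is prime.

Yes, 1319 is prime


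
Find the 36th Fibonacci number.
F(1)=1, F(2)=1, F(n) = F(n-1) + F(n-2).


Sequence: 1, 1, 2, 3, 5, 8, 13, 21, 34, 55, 89, 144, 233, 377, 610, 987, 1597, 2584, 4181, 6765, 10946, 17711, 28657, 46368, 75025, 121393, 196418, 317811, 514229, 832040, 1346269, 2178309, 3524578, 5702887, 9227465, 14930352
F(36) = 14930352


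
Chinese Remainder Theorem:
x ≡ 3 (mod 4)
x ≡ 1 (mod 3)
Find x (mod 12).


M = 4*3 = 12
M1 = M/4 = 3, M2 = M/3 = 4
M1^(-1) mod 4 = 3, M2^(-1) mod 3 = 1
x = 3*3*3 + 1*4*1 = 31
31 mod 12 = 7
Check: 7 mod 4 = 3 ✓, 7 mod 3 = 1 ✓

x ≡ 7 (mod 12)


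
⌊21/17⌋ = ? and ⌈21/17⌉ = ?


21/17 = 1.2353
floor = 1
ceil = 2

floor = 1, ceil = 2


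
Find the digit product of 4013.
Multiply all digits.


4 × 0 × 1 × 3 = 0


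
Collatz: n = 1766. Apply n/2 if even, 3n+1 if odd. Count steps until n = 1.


1766 → 883 → 2650 → 1325 → 3976 → 1988 → 994 → 497 → 1492 → 746 → 373 → 1120 → 560 → 280 → 140 → 70 → 35 → 106 → 53 → 160 → 80 → 40 → 20 → 10 → 5 → 16 → 8 → 4 → 2 → 1
Total steps = 29

29 steps


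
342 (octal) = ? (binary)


342 (base 8) = 226 (decimal)
226 (decimal) = 11100010 (base 2)


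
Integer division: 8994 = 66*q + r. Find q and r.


8994 = 66 * 136 + 18
Check: 8976 + 18 = 8994

q = 136, r = 18


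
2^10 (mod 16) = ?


2^1 mod 16 = 2
2^2 mod 16 = 4
2^3 mod 16 = 8
2^4 mod 16 = 0
2^5 mod 16 = 0
2^6 mod 16 = 0
2^7 mod 16 = 0
2^8 mod 16 = 0
2^9 mod 16 = 0
2^10 mod 16 = 0


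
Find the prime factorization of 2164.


2164 / 2 = 1082
1082 / 2 = 541
541 / 541 = 1
2164 = 2^2 × 541


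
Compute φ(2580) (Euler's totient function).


2580 = 2^2 × 3 × 5 × 43
Prime factors: 2, 3, 5, 43
φ(2580) = 2580 × (1-1/2) × (1-1/3) × (1-1/5) × (1-1/43)
= 2580 × 1/2 × 2/3 × 4/5 × 42/43 = 672

φ(2580) = 672


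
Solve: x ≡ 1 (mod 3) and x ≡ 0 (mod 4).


M = 3*4 = 12
M1 = M/3 = 4, M2 = M/4 = 3
M1^(-1) mod 3 = 1, M2^(-1) mod 4 = 3
x = 1*4*1 + 0*3*3 = 4
4 mod 12 = 4
Check: 4 mod 3 = 1 ✓, 4 mod 4 = 0 ✓

x ≡ 4 (mod 12)


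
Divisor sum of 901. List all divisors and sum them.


Divisors of 901: 1, 17, 53, 901
Sum = 1 + 17 + 53 + 901 = 972

σ(901) = 972


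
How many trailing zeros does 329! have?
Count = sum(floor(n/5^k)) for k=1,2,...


floor(329/5) = 65
floor(329/25) = 13
floor(329/125) = 2
Total = 80

80 trailing zeros


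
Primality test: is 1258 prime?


1258 / 2 = 629 (exact division)
1258 is NOT prime.

No, 1258 is not prime


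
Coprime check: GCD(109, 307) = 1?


Euclidean algorithm:
307 = 2 * 109 + 89
109 = 1 * 89 + 20
89 = 4 * 20 + 9
20 = 2 * 9 + 2
9 = 4 * 2 + 1
2 = 2 * 1 + 0
GCD(109, 307) = 1

Yes, coprime (GCD = 1)


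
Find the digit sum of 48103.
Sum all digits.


4 + 8 + 1 + 0 + 3 = 16


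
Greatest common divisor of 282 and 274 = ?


282 = 1 * 274 + 8
274 = 34 * 8 + 2
8 = 4 * 2 + 0
GCD = 2


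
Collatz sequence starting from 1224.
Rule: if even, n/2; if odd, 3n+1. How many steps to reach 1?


1224 → 612 → 306 → 153 → 460 → 230 → 115 → 346 → 173 → 520 → 260 → 130 → 65 → 196 → 98 → 49 → 148 → 74 → 37 → 112 → 56 → 28 → 14 → 7 → 22 → 11 → 34 → 17 → 52 → 26 → 13 → 40 → 20 → 10 → 5 → 16 → 8 → 4 → 2 → 1
Total steps = 39

39 steps


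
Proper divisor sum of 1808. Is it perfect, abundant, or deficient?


Proper divisors: 1, 2, 4, 8, 16, 113, 226, 452, 904
Sum = 1 + 2 + 4 + 8 + 16 + 113 + 226 + 452 + 904 = 1726
1726 < 1808 → deficient

s(1808) = 1726 (deficient)


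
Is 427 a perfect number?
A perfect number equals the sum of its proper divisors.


Proper divisors of 427: 1, 7, 61
Sum = 1 + 7 + 61 = 69

No, 427 is not perfect (69 ≠ 427)


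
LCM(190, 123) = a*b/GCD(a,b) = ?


GCD(190, 123) = 1
LCM = 190*123/1 = 23370/1 = 23370

LCM = 23370


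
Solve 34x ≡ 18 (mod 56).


GCD(34, 56) = 2 divides 18
Divide: 17x ≡ 9 (mod 28)
x ≡ 17 (mod 28)


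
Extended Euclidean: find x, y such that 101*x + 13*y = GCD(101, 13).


Tabular extended Euclidean (each row: r = 101*s + 13*t):
r=101, s=1, t=0
r=13, s=0, t=1
q=7: r=10, s=1, t=-7   [101*(1) + 13*(-7) = 10]
q=1: r=3, s=-1, t=8   [101*(-1) + 13*(8) = 3]
q=3: r=1, s=4, t=-31   [101*(4) + 13*(-31) = 1]
q=3: r=0, s=-13, t=101   [101*(-13) + 13*(101) = 0]
GCD = 1; from the row with r=1: x=4, y=-31
Check: 101*(4) + 13*(-31) = 404 - 403 = 1

GCD = 1, x = 4, y = -31


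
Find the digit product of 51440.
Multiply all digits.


5 × 1 × 4 × 4 × 0 = 0


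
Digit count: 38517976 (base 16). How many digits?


38517976 in base 16 = 24BBCD8
Number of digits = 7

7 digits (base 16)


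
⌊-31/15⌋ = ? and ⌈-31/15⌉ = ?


-31/15 = -2.0667
floor = -3
ceil = -2

floor = -3, ceil = -2


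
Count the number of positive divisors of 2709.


2709 = 3^2 × 7^1 × 43^1
d(2709) = (2+1) × (1+1) × (1+1) = 12

12 divisors


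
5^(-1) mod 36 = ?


Use the extended Euclidean algorithm on (36, 5); each row r = 36*s + 5*t:
r=36, s=1, t=0
r=5, s=0, t=1
q=7: r=1, s=1, t=-7   [36*(1) + 5*(-7) = 1]
q=5: r=0, s=-5, t=36   [36*(-5) + 5*(36) = 0]
GCD = 1 with t = -7, so 5*(-7) ≡ 1 (mod 36)
Inverse = -7 mod 36 = 29
Check: 5 * 29 = 145 ≡ 1 (mod 36)

5^(-1) ≡ 29 (mod 36)


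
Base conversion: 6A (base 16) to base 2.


6A (base 16) = 106 (decimal)
106 (decimal) = 1101010 (base 2)


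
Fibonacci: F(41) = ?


Sequence: 1, 1, 2, 3, 5, 8, 13, 21, 34, 55, 89, 144, 233, 377, 610, 987, 1597, 2584, 4181, 6765, 10946, 17711, 28657, 46368, 75025, 121393, 196418, 317811, 514229, 832040, 1346269, 2178309, 3524578, 5702887, 9227465, 14930352, 24157817, 39088169, 63245986, 102334155, 165580141
F(41) = 165580141


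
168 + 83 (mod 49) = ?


168 + 83 = 251
251 mod 49 = 6


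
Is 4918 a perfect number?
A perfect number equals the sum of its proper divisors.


Proper divisors of 4918: 1, 2, 2459
Sum = 1 + 2 + 2459 = 2462

No, 4918 is not perfect (2462 ≠ 4918)


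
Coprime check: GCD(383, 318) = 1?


Euclidean algorithm:
383 = 1 * 318 + 65
318 = 4 * 65 + 58
65 = 1 * 58 + 7
58 = 8 * 7 + 2
7 = 3 * 2 + 1
2 = 2 * 1 + 0
GCD(383, 318) = 1

Yes, coprime (GCD = 1)


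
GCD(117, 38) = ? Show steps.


117 = 3 * 38 + 3
38 = 12 * 3 + 2
3 = 1 * 2 + 1
2 = 2 * 1 + 0
GCD = 1


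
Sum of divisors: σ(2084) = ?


Divisors of 2084: 1, 2, 4, 521, 1042, 2084
Sum = 1 + 2 + 4 + 521 + 1042 + 2084 = 3654

σ(2084) = 3654


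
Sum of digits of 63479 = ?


6 + 3 + 4 + 7 + 9 = 29


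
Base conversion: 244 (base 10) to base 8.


244 (base 10) = 244 (decimal)
244 (decimal) = 364 (base 8)


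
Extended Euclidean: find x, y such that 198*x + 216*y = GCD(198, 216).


Tabular extended Euclidean (each row: r = 198*s + 216*t):
r=198, s=1, t=0
r=216, s=0, t=1
q=0: r=198, s=1, t=0   [198*(1) + 216*(0) = 198]
q=1: r=18, s=-1, t=1   [198*(-1) + 216*(1) = 18]
q=11: r=0, s=12, t=-11   [198*(12) + 216*(-11) = 0]
GCD = 18; from the row with r=18: x=-1, y=1
Check: 198*(-1) + 216*(1) = -198 + 216 = 18

GCD = 18, x = -1, y = 1


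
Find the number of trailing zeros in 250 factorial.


floor(250/5) = 50
floor(250/25) = 10
floor(250/125) = 2
Total = 62

62 trailing zeros


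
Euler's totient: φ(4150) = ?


4150 = 2 × 5^2 × 83
Prime factors: 2, 5, 83
φ(4150) = 4150 × (1-1/2) × (1-1/5) × (1-1/83)
= 4150 × 1/2 × 4/5 × 82/83 = 1640

φ(4150) = 1640


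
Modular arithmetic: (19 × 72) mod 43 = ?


19 × 72 = 1368
1368 mod 43 = 35


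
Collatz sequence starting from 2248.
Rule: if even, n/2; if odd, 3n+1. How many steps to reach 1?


2248 → 1124 → 562 → 281 → 844 → 422 → 211 → 634 → 317 → 952 → 476 → 238 → 119 → 358 → 179 → 538 → 269 → 808 → 404 → 202 → 101 → 304 → 152 → 76 → 38 → 19 → 58 → 29 → 88 → 44 → 22 → 11 → 34 → 17 → 52 → 26 → 13 → 40 → 20 → 10 → 5 → 16 → 8 → 4 → 2 → 1
Total steps = 45

45 steps


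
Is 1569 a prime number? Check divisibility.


1569 / 3 = 523 (exact division)
1569 is NOT prime.

No, 1569 is not prime


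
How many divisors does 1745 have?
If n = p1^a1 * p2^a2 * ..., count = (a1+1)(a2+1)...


1745 = 5^1 × 349^1
d(1745) = (1+1) × (1+1) = 4

4 divisors


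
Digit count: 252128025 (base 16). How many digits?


252128025 in base 16 = F072B19
Number of digits = 7

7 digits (base 16)


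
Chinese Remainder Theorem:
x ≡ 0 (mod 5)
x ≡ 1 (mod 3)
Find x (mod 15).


M = 5*3 = 15
M1 = M/5 = 3, M2 = M/3 = 5
M1^(-1) mod 5 = 2, M2^(-1) mod 3 = 2
x = 0*3*2 + 1*5*2 = 10
10 mod 15 = 10
Check: 10 mod 5 = 0 ✓, 10 mod 3 = 1 ✓

x ≡ 10 (mod 15)


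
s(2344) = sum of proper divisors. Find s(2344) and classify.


Proper divisors: 1, 2, 4, 8, 293, 586, 1172
Sum = 1 + 2 + 4 + 8 + 293 + 586 + 1172 = 2066
2066 < 2344 → deficient

s(2344) = 2066 (deficient)


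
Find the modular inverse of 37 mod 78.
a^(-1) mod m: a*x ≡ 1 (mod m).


Use the extended Euclidean algorithm on (78, 37); each row r = 78*s + 37*t:
r=78, s=1, t=0
r=37, s=0, t=1
q=2: r=4, s=1, t=-2   [78*(1) + 37*(-2) = 4]
q=9: r=1, s=-9, t=19   [78*(-9) + 37*(19) = 1]
q=4: r=0, s=37, t=-78   [78*(37) + 37*(-78) = 0]
GCD = 1 with t = 19, so 37*(19) ≡ 1 (mod 78)
Inverse = 19 mod 78 = 19
Check: 37 * 19 = 703 ≡ 1 (mod 78)

37^(-1) ≡ 19 (mod 78)


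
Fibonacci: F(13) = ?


Sequence: 1, 1, 2, 3, 5, 8, 13, 21, 34, 55, 89, 144, 233
F(13) = 233


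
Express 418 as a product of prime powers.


418 / 2 = 209
209 / 11 = 19
19 / 19 = 1
418 = 2 × 11 × 19


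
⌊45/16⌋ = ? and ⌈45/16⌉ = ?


45/16 = 2.8125
floor = 2
ceil = 3

floor = 2, ceil = 3


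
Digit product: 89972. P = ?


8 × 9 × 9 × 7 × 2 = 9072


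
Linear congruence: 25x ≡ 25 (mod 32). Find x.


GCD(25, 32) = 1, unique solution
a^(-1) mod 32 = 9
x = 9 * 25 mod 32 = 1

x ≡ 1 (mod 32)


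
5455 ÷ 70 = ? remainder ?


5455 = 70 * 77 + 65
Check: 5390 + 65 = 5455

q = 77, r = 65


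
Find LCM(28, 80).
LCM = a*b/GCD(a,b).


GCD(28, 80) = 4
LCM = 28*80/4 = 2240/4 = 560

LCM = 560


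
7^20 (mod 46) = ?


7^1 mod 46 = 7
7^2 mod 46 = 3
7^3 mod 46 = 21
7^4 mod 46 = 9
7^5 mod 46 = 17
7^6 mod 46 = 27
7^7 mod 46 = 5
7^8 mod 46 = 35
7^9 mod 46 = 15
7^10 mod 46 = 13
7^11 mod 46 = 45
7^12 mod 46 = 39
7^13 mod 46 = 43
7^14 mod 46 = 25
7^15 mod 46 = 37
7^16 mod 46 = 29
7^17 mod 46 = 19
7^18 mod 46 = 41
7^19 mod 46 = 11
7^20 mod 46 = 31


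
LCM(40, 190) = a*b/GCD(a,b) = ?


GCD(40, 190) = 10
LCM = 40*190/10 = 7600/10 = 760

LCM = 760


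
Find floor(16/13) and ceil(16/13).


16/13 = 1.2308
floor = 1
ceil = 2

floor = 1, ceil = 2


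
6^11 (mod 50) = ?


6^1 mod 50 = 6
6^2 mod 50 = 36
6^3 mod 50 = 16
6^4 mod 50 = 46
6^5 mod 50 = 26
6^6 mod 50 = 6
6^7 mod 50 = 36
6^8 mod 50 = 16
6^9 mod 50 = 46
6^10 mod 50 = 26
6^11 mod 50 = 6


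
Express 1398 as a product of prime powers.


1398 / 2 = 699
699 / 3 = 233
233 / 233 = 1
1398 = 2 × 3 × 233


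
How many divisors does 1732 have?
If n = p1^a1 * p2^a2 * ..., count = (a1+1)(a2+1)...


1732 = 2^2 × 433^1
d(1732) = (2+1) × (1+1) = 6

6 divisors


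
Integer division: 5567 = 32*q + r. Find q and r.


5567 = 32 * 173 + 31
Check: 5536 + 31 = 5567

q = 173, r = 31


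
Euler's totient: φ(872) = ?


872 = 2^3 × 109
Prime factors: 2, 109
φ(872) = 872 × (1-1/2) × (1-1/109)
= 872 × 1/2 × 108/109 = 432

φ(872) = 432


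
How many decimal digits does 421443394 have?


421443394 has 9 digits in base 10
floor(log10(421443394)) + 1 = floor(8.6247) + 1 = 9

9 digits (base 10)


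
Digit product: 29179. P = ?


2 × 9 × 1 × 7 × 9 = 1134


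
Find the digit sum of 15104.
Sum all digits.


1 + 5 + 1 + 0 + 4 = 11


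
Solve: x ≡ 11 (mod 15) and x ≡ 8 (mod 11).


M = 15*11 = 165
M1 = M/15 = 11, M2 = M/11 = 15
M1^(-1) mod 15 = 11, M2^(-1) mod 11 = 3
x = 11*11*11 + 8*15*3 = 1691
1691 mod 165 = 41
Check: 41 mod 15 = 11 ✓, 41 mod 11 = 8 ✓

x ≡ 41 (mod 165)


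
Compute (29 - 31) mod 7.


29 - 31 = -2
-2 mod 7 = 5


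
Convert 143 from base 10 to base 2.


143 (base 10) = 143 (decimal)
143 (decimal) = 10001111 (base 2)


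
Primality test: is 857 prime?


Check divisors up to sqrt(857) = 29.2746
No divisors found.
857 is prime.

Yes, 857 is prime


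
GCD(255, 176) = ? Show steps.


255 = 1 * 176 + 79
176 = 2 * 79 + 18
79 = 4 * 18 + 7
18 = 2 * 7 + 4
7 = 1 * 4 + 3
4 = 1 * 3 + 1
3 = 3 * 1 + 0
GCD = 1


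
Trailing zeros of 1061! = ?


floor(1061/5) = 212
floor(1061/25) = 42
floor(1061/125) = 8
floor(1061/625) = 1
Total = 263

263 trailing zeros


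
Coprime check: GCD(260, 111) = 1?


Euclidean algorithm:
260 = 2 * 111 + 38
111 = 2 * 38 + 35
38 = 1 * 35 + 3
35 = 11 * 3 + 2
3 = 1 * 2 + 1
2 = 2 * 1 + 0
GCD(260, 111) = 1

Yes, coprime (GCD = 1)


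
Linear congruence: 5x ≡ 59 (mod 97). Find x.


GCD(5, 97) = 1, unique solution
a^(-1) mod 97 = 39
x = 39 * 59 mod 97 = 70

x ≡ 70 (mod 97)


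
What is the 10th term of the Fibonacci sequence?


Sequence: 1, 1, 2, 3, 5, 8, 13, 21, 34, 55
F(10) = 55


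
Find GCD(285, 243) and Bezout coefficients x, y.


Tabular extended Euclidean (each row: r = 285*s + 243*t):
r=285, s=1, t=0
r=243, s=0, t=1
q=1: r=42, s=1, t=-1   [285*(1) + 243*(-1) = 42]
q=5: r=33, s=-5, t=6   [285*(-5) + 243*(6) = 33]
q=1: r=9, s=6, t=-7   [285*(6) + 243*(-7) = 9]
q=3: r=6, s=-23, t=27   [285*(-23) + 243*(27) = 6]
q=1: r=3, s=29, t=-34   [285*(29) + 243*(-34) = 3]
q=2: r=0, s=-81, t=95   [285*(-81) + 243*(95) = 0]
GCD = 3; from the row with r=3: x=29, y=-34
Check: 285*(29) + 243*(-34) = 8265 - 8262 = 3

GCD = 3, x = 29, y = -34


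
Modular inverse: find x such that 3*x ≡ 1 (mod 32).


Use the extended Euclidean algorithm on (32, 3); each row r = 32*s + 3*t:
r=32, s=1, t=0
r=3, s=0, t=1
q=10: r=2, s=1, t=-10   [32*(1) + 3*(-10) = 2]
q=1: r=1, s=-1, t=11   [32*(-1) + 3*(11) = 1]
q=2: r=0, s=3, t=-32   [32*(3) + 3*(-32) = 0]
GCD = 1 with t = 11, so 3*(11) ≡ 1 (mod 32)
Inverse = 11 mod 32 = 11
Check: 3 * 11 = 33 ≡ 1 (mod 32)

3^(-1) ≡ 11 (mod 32)


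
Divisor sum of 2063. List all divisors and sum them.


Divisors of 2063: 1, 2063
Sum = 1 + 2063 = 2064

σ(2063) = 2064


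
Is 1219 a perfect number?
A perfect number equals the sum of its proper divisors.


Proper divisors of 1219: 1, 23, 53
Sum = 1 + 23 + 53 = 77

No, 1219 is not perfect (77 ≠ 1219)


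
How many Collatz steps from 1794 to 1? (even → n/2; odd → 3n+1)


1794 → 897 → 2692 → 1346 → 673 → 2020 → 1010 → 505 → 1516 → 758 → 379 → 1138 → 569 → 1708 → 854 → 427 → 1282 → 641 → 1924 → 962 → 481 → 1444 → 722 → 361 → 1084 → 542 → 271 → 814 → 407 → 1222 → 611 → 1834 → 917 → 2752 → 1376 → 688 → 344 → 172 → 86 → 43 → 130 → 65 → 196 → 98 → 49 → 148 → 74 → 37 → 112 → 56 → 28 → 14 → 7 → 22 → 11 → 34 → 17 → 52 → 26 → 13 → 40 → 20 → 10 → 5 → 16 → 8 → 4 → 2 → 1
Total steps = 68

68 steps


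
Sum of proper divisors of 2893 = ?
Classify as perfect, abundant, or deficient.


Proper divisors: 1, 11, 263
Sum = 1 + 11 + 263 = 275
275 < 2893 → deficient

s(2893) = 275 (deficient)


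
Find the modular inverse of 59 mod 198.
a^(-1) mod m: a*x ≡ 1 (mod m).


Use the extended Euclidean algorithm on (198, 59); each row r = 198*s + 59*t:
r=198, s=1, t=0
r=59, s=0, t=1
q=3: r=21, s=1, t=-3   [198*(1) + 59*(-3) = 21]
q=2: r=17, s=-2, t=7   [198*(-2) + 59*(7) = 17]
q=1: r=4, s=3, t=-10   [198*(3) + 59*(-10) = 4]
q=4: r=1, s=-14, t=47   [198*(-14) + 59*(47) = 1]
q=4: r=0, s=59, t=-198   [198*(59) + 59*(-198) = 0]
GCD = 1 with t = 47, so 59*(47) ≡ 1 (mod 198)
Inverse = 47 mod 198 = 47
Check: 59 * 47 = 2773 ≡ 1 (mod 198)

59^(-1) ≡ 47 (mod 198)


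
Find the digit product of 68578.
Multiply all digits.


6 × 8 × 5 × 7 × 8 = 13440


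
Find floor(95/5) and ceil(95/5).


95/5 = 19.0000
floor = 19
ceil = 19

floor = 19, ceil = 19


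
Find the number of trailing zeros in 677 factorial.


floor(677/5) = 135
floor(677/25) = 27
floor(677/125) = 5
floor(677/625) = 1
Total = 168

168 trailing zeros


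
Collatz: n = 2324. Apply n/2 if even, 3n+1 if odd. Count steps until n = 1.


2324 → 1162 → 581 → 1744 → 872 → 436 → 218 → 109 → 328 → 164 → 82 → 41 → 124 → 62 → 31 → 94 → 47 → 142 → 71 → 214 → 107 → 322 → 161 → 484 → 242 → 121 → 364 → 182 → 91 → 274 → 137 → 412 → 206 → 103 → 310 → 155 → 466 → 233 → 700 → 350 → 175 → 526 → 263 → 790 → 395 → 1186 → 593 → 1780 → 890 → 445 → 1336 → 668 → 334 → 167 → 502 → 251 → 754 → 377 → 1132 → 566 → 283 → 850 → 425 → 1276 → 638 → 319 → 958 → 479 → 1438 → 719 → 2158 → 1079 → 3238 → 1619 → 4858 → 2429 → 7288 → 3644 → 1822 → 911 → 2734 → 1367 → 4102 → 2051 → 6154 → 3077 → 9232 → 4616 → 2308 → 1154 → 577 → 1732 → 866 → 433 → 1300 → 650 → 325 → 976 → 488 → 244 → 122 → 61 → 184 → 92 → 46 → 23 → 70 → 35 → 106 → 53 → 160 → 80 → 40 → 20 → 10 → 5 → 16 → 8 → 4 → 2 → 1
Total steps = 120

120 steps


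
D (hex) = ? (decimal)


D (base 16) = 13 (decimal)
13 (decimal) = 13 (base 10)


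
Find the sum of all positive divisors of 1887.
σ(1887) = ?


Divisors of 1887: 1, 3, 17, 37, 51, 111, 629, 1887
Sum = 1 + 3 + 17 + 37 + 51 + 111 + 629 + 1887 = 2736

σ(1887) = 2736


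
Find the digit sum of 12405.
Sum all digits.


1 + 2 + 4 + 0 + 5 = 12


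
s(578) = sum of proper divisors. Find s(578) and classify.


Proper divisors: 1, 2, 17, 34, 289
Sum = 1 + 2 + 17 + 34 + 289 = 343
343 < 578 → deficient

s(578) = 343 (deficient)


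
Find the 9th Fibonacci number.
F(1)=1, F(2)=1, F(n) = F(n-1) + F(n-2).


Sequence: 1, 1, 2, 3, 5, 8, 13, 21, 34
F(9) = 34


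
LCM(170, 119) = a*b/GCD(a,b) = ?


GCD(170, 119) = 17
LCM = 170*119/17 = 20230/17 = 1190

LCM = 1190


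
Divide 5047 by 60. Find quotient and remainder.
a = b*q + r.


5047 = 60 * 84 + 7
Check: 5040 + 7 = 5047

q = 84, r = 7


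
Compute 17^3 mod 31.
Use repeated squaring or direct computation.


17^1 mod 31 = 17
17^2 mod 31 = 10
17^3 mod 31 = 15


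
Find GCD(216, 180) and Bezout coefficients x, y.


Tabular extended Euclidean (each row: r = 216*s + 180*t):
r=216, s=1, t=0
r=180, s=0, t=1
q=1: r=36, s=1, t=-1   [216*(1) + 180*(-1) = 36]
q=5: r=0, s=-5, t=6   [216*(-5) + 180*(6) = 0]
GCD = 36; from the row with r=36: x=1, y=-1
Check: 216*(1) + 180*(-1) = 216 - 180 = 36

GCD = 36, x = 1, y = -1
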